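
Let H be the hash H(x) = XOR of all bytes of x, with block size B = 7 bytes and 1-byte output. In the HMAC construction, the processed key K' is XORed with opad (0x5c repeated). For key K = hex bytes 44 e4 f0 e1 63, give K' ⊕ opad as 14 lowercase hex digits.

18b8acbd3f5c5c

Key hex bytes 44 e4 f0 e1 63 is 5 bytes ≤ B = 7; zero-pad to 7 bytes: K' = 44 e4 f0 e1 63 00 00.
XOR each byte with 0x5c: 44⊕5c=18, e4⊕5c=b8, f0⊕5c=ac, e1⊕5c=bd, 63⊕5c=3f, 00⊕5c=5c, 00⊕5c=5c.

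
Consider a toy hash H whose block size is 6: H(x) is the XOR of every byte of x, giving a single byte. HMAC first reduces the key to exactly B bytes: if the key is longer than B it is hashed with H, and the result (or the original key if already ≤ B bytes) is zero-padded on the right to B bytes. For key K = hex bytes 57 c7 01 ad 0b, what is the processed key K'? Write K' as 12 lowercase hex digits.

57c701ad0b00

Key hex bytes 57 c7 01 ad 0b is 5 bytes ≤ B = 6; zero-pad to 6 bytes: K' = 57 c7 01 ad 0b 00.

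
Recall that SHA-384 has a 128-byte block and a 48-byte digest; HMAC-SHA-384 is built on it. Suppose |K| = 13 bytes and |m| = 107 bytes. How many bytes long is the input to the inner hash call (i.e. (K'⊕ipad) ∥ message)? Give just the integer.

235

Key is 13 ≤ 128 bytes, zero-padded: |K'| = 128.
Inner input = (K'⊕ipad) ∥ m → 128 + 107 = 235 bytes.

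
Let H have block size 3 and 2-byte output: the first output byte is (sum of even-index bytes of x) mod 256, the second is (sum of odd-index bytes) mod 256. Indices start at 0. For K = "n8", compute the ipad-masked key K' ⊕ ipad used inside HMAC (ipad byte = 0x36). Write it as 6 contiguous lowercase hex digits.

580e36

Key "n8" = 6e 38 is 2 bytes ≤ B = 3; zero-pad to 3 bytes: K' = 6e 38 00.
XOR each byte with 0x36: 6e⊕36=58, 38⊕36=0e, 00⊕36=36.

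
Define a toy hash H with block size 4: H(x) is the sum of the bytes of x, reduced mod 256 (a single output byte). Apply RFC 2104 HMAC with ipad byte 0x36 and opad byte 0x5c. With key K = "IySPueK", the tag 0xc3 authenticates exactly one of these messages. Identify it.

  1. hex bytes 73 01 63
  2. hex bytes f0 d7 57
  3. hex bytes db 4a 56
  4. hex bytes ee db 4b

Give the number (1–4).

3

Key "IySPueK" = 49 79 53 50 75 65 4b is 7 bytes > B = 4, so hash it first: H(key) = 8a, then zero-pad to 4 bytes: K' = 8a 00 00 00.
K' ⊕ ipad = bc 36 36 36; K' ⊕ opad = d6 5c 5c 5c.
m1: inner = H(bc 36 36 36 73 01 63) = 35; tag = H(d6 5c 5c 5c 35) = 1f
m2: inner = H(bc 36 36 36 f0 d7 57) = 7c; tag = H(d6 5c 5c 5c 7c) = 66
m3: inner = H(bc 36 36 36 db 4a 56) = d9; tag = H(d6 5c 5c 5c d9) = c3 ← matches
m4: inner = H(bc 36 36 36 ee db 4b) = 72; tag = H(d6 5c 5c 5c 72) = 5c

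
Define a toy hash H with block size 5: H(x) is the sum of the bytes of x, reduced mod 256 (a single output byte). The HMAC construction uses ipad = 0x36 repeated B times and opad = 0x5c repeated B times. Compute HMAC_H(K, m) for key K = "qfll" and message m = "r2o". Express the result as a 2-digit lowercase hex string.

b7

Key "qfll" = 71 66 6c 6c is 4 bytes ≤ B = 5; zero-pad to 5 bytes: K' = 71 66 6c 6c 00.
K' ⊕ ipad = 47 50 5a 5a 36.  K' ⊕ opad = 2d 3a 30 30 5c.
Inner input = (K'⊕ipad) ∥ m = 47 50 5a 5a 36 ∥ 72 32 6f.
Inner hash: sum = 71+80+90+90+54+114+50+111 = 660; mod 256 = 148 → 94.
Outer input = (K'⊕opad) ∥ inner = 2d 3a 30 30 5c ∥ 94.
Outer hash (tag): sum = 45+58+48+48+92+148 = 439; mod 256 = 183 → b7.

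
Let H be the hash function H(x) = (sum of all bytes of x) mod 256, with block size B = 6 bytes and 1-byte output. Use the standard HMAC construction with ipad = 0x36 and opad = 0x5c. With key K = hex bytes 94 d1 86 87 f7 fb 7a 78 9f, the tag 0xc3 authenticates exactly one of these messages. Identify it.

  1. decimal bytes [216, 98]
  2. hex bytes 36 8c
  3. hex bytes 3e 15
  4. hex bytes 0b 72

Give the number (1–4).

4

Key hex bytes 94 d1 86 87 f7 fb 7a 78 9f is 9 bytes > B = 6, so hash it first: H(key) = f5, then zero-pad to 6 bytes: K' = f5 00 00 00 00 00.
K' ⊕ ipad = c3 36 36 36 36 36; K' ⊕ opad = a9 5c 5c 5c 5c 5c.
m1: inner = H(c3 36 36 36 36 36 d8 62) = 0b; tag = H(a9 5c 5c 5c 5c 5c 0b) = 80
m2: inner = H(c3 36 36 36 36 36 36 8c) = 93; tag = H(a9 5c 5c 5c 5c 5c 93) = 08
m3: inner = H(c3 36 36 36 36 36 3e 15) = 24; tag = H(a9 5c 5c 5c 5c 5c 24) = 99
m4: inner = H(c3 36 36 36 36 36 0b 72) = 4e; tag = H(a9 5c 5c 5c 5c 5c 4e) = c3 ← matches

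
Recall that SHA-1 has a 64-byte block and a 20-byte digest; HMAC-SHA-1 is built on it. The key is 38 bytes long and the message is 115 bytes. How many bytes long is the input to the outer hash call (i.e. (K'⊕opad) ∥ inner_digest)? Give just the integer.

Key is 38 ≤ 64 bytes, zero-padded: |K'| = 64.
Outer input = (K'⊕opad) ∥ H(inner) → 64 + 20 = 84 bytes.

84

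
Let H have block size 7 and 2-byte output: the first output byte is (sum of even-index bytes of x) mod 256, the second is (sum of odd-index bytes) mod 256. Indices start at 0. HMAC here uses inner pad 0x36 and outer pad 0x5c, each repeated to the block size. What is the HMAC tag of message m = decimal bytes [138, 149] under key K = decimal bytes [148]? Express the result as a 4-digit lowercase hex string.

08ed

Key decimal bytes [148] = 94 is 1 byte ≤ B = 7; zero-pad to 7 bytes: K' = 94 00 00 00 00 00 00.
K' ⊕ ipad = a2 36 36 36 36 36 36.  K' ⊕ opad = c8 5c 5c 5c 5c 5c 5c.
Inner input = (K'⊕ipad) ∥ m = a2 36 36 36 36 36 36 ∥ 8a 95.
Inner hash: even-index sum = 473 mod 256 = 217; odd-index sum = 300 mod 256 = 44 → d9 2c.
Outer input = (K'⊕opad) ∥ inner = c8 5c 5c 5c 5c 5c 5c ∥ d9 2c.
Outer hash (tag): even-index sum = 520 mod 256 = 8; odd-index sum = 493 mod 256 = 237 → 08 ed.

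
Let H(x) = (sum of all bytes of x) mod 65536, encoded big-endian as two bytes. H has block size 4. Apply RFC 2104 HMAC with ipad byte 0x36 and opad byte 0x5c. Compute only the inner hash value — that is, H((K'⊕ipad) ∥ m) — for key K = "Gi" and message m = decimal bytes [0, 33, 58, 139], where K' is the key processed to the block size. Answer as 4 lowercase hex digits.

Key "Gi" = 47 69 is 2 bytes ≤ B = 4; zero-pad to 4 bytes: K' = 47 69 00 00.
K' ⊕ ipad = 71 5f 36 36.
Inner input = 71 5f 36 36 ∥ 00 21 3a 8b.
Inner hash: sum = 113+95+54+54+0+33+58+139 = 546 → 02 22.

0222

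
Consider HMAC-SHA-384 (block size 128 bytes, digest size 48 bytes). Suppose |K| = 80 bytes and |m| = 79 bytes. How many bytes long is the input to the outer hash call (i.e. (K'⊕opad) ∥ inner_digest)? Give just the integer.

Key is 80 ≤ 128 bytes, zero-padded: |K'| = 128.
Outer input = (K'⊕opad) ∥ H(inner) → 128 + 48 = 176 bytes.

176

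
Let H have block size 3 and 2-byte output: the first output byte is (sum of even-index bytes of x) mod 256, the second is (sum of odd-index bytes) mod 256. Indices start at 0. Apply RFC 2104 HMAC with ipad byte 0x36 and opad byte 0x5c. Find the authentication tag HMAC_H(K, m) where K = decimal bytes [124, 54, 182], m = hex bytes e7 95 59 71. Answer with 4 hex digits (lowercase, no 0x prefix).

Key decimal bytes [124, 54, 182] = 7c 36 b6 is exactly B = 3 bytes: K' = 7c 36 b6.
K' ⊕ ipad = 4a 00 80.  K' ⊕ opad = 20 6a ea.
Inner input = (K'⊕ipad) ∥ m = 4a 00 80 ∥ e7 95 59 71.
Inner hash: even-index sum = 464 mod 256 = 208; odd-index sum = 320 mod 256 = 64 → d0 40.
Outer input = (K'⊕opad) ∥ inner = 20 6a ea ∥ d0 40.
Outer hash (tag): even-index sum = 330 mod 256 = 74; odd-index sum = 314 mod 256 = 58 → 4a 3a.

4a3a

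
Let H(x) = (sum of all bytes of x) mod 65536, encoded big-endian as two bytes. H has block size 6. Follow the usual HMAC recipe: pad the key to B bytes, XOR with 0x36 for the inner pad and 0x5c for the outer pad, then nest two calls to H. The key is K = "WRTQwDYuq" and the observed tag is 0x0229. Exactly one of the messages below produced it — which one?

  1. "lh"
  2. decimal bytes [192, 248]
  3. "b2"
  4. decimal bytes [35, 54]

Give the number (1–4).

Key "WRTQwDYuq" = 57 52 54 51 77 44 59 75 71 is 9 bytes > B = 6, so hash it first: H(key) = 03 48, then zero-pad to 6 bytes: K' = 03 48 00 00 00 00.
K' ⊕ ipad = 35 7e 36 36 36 36; K' ⊕ opad = 5f 14 5c 5c 5c 5c.
m1: inner = H(35 7e 36 36 36 36 6c 68) = 02 5f; tag = H(5f 14 5c 5c 5c 5c 02 5f) = 0244
m2: inner = H(35 7e 36 36 36 36 c0 f8) = 03 43; tag = H(5f 14 5c 5c 5c 5c 03 43) = 0229 ← matches
m3: inner = H(35 7e 36 36 36 36 62 32) = 02 1f; tag = H(5f 14 5c 5c 5c 5c 02 1f) = 0204
m4: inner = H(35 7e 36 36 36 36 23 36) = 01 e4; tag = H(5f 14 5c 5c 5c 5c 01 e4) = 02c8

2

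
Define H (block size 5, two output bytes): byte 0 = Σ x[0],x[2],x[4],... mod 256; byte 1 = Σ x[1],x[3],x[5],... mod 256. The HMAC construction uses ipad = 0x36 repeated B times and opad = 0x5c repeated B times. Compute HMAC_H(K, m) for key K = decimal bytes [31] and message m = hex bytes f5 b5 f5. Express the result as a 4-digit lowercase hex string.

5102

Key decimal bytes [31] = 1f is 1 byte ≤ B = 5; zero-pad to 5 bytes: K' = 1f 00 00 00 00.
K' ⊕ ipad = 29 36 36 36 36.  K' ⊕ opad = 43 5c 5c 5c 5c.
Inner input = (K'⊕ipad) ∥ m = 29 36 36 36 36 ∥ f5 b5 f5.
Inner hash: even-index sum = 330 mod 256 = 74; odd-index sum = 598 mod 256 = 86 → 4a 56.
Outer input = (K'⊕opad) ∥ inner = 43 5c 5c 5c 5c ∥ 4a 56.
Outer hash (tag): even-index sum = 337 mod 256 = 81; odd-index sum = 258 mod 256 = 2 → 51 02.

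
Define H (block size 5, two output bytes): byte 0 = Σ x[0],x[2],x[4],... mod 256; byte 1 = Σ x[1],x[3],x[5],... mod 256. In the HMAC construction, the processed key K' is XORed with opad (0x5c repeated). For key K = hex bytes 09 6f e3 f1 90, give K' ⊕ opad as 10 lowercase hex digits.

Key hex bytes 09 6f e3 f1 90 is exactly B = 5 bytes: K' = 09 6f e3 f1 90.
XOR each byte with 0x5c: 09⊕5c=55, 6f⊕5c=33, e3⊕5c=bf, f1⊕5c=ad, 90⊕5c=cc.

5533bfadcc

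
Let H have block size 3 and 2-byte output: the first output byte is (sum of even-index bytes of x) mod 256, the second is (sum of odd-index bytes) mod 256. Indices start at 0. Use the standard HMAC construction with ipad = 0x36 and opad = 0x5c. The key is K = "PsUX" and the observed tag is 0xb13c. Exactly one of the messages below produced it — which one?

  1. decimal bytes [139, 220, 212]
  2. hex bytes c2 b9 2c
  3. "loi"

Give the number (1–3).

1

Key "PsUX" = 50 73 55 58 is 4 bytes > B = 3, so hash it first: H(key) = a5 cb, then zero-pad to 3 bytes: K' = a5 cb 00.
K' ⊕ ipad = 93 fd 36; K' ⊕ opad = f9 97 5c.
m1: inner = H(93 fd 36 8b dc d4) = a5 5c; tag = H(f9 97 5c a5 5c) = b13c ← matches
m2: inner = H(93 fd 36 c2 b9 2c) = 82 eb; tag = H(f9 97 5c 82 eb) = 4019
m3: inner = H(93 fd 36 6c 6f 69) = 38 d2; tag = H(f9 97 5c 38 d2) = 27cf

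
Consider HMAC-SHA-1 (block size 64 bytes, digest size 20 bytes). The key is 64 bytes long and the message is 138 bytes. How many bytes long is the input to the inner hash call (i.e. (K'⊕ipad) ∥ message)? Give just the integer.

Key is 64 ≤ 64 bytes, zero-padded: |K'| = 64.
Inner input = (K'⊕ipad) ∥ m → 64 + 138 = 202 bytes.

202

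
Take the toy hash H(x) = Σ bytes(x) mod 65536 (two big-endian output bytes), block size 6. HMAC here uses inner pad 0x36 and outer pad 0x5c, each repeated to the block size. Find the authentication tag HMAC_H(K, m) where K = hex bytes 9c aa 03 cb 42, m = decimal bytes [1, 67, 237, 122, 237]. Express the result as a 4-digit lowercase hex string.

Key hex bytes 9c aa 03 cb 42 is 5 bytes ≤ B = 6; zero-pad to 6 bytes: K' = 9c aa 03 cb 42 00.
K' ⊕ ipad = aa 9c 35 fd 74 36.  K' ⊕ opad = c0 f6 5f 97 1e 5c.
Inner input = (K'⊕ipad) ∥ m = aa 9c 35 fd 74 36 ∥ 01 43 ed 7a ed.
Inner hash: sum = 170+156+53+253+116+54+1+67+237+122+237 = 1466 → 05 ba.
Outer input = (K'⊕opad) ∥ inner = c0 f6 5f 97 1e 5c ∥ 05 ba.
Outer hash (tag): sum = 192+246+95+151+30+92+5+186 = 997 → 03 e5.

03e5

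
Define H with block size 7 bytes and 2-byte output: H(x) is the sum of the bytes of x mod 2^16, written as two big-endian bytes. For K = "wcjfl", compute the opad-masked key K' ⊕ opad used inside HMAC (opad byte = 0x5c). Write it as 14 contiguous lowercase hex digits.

Key "wcjfl" = 77 63 6a 66 6c is 5 bytes ≤ B = 7; zero-pad to 7 bytes: K' = 77 63 6a 66 6c 00 00.
XOR each byte with 0x5c: 77⊕5c=2b, 63⊕5c=3f, 6a⊕5c=36, 66⊕5c=3a, 6c⊕5c=30, 00⊕5c=5c, 00⊕5c=5c.

2b3f363a305c5c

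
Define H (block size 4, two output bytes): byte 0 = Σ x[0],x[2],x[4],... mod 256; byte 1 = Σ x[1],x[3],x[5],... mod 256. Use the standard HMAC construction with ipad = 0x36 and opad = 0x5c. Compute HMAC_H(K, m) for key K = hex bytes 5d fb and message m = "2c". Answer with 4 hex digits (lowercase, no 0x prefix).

Key hex bytes 5d fb is 2 bytes ≤ B = 4; zero-pad to 4 bytes: K' = 5d fb 00 00.
K' ⊕ ipad = 6b cd 36 36.  K' ⊕ opad = 01 a7 5c 5c.
Inner input = (K'⊕ipad) ∥ m = 6b cd 36 36 ∥ 32 63.
Inner hash: even-index sum = 211 mod 256 = 211; odd-index sum = 358 mod 256 = 102 → d3 66.
Outer input = (K'⊕opad) ∥ inner = 01 a7 5c 5c ∥ d3 66.
Outer hash (tag): even-index sum = 304 mod 256 = 48; odd-index sum = 361 mod 256 = 105 → 30 69.

3069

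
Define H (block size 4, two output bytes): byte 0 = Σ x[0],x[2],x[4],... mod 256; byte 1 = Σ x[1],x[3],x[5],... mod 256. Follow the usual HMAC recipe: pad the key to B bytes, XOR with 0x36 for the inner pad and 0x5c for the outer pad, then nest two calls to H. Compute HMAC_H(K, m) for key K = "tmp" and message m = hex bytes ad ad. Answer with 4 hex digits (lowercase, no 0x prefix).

Key "tmp" = 74 6d 70 is 3 bytes ≤ B = 4; zero-pad to 4 bytes: K' = 74 6d 70 00.
K' ⊕ ipad = 42 5b 46 36.  K' ⊕ opad = 28 31 2c 5c.
Inner input = (K'⊕ipad) ∥ m = 42 5b 46 36 ∥ ad ad.
Inner hash: even-index sum = 309 mod 256 = 53; odd-index sum = 318 mod 256 = 62 → 35 3e.
Outer input = (K'⊕opad) ∥ inner = 28 31 2c 5c ∥ 35 3e.
Outer hash (tag): even-index sum = 137 mod 256 = 137; odd-index sum = 203 mod 256 = 203 → 89 cb.

89cb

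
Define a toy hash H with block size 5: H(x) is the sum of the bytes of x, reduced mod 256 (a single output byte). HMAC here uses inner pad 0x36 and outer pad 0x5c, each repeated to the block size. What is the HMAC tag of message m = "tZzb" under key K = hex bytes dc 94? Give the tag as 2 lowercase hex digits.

34

Key hex bytes dc 94 is 2 bytes ≤ B = 5; zero-pad to 5 bytes: K' = dc 94 00 00 00.
K' ⊕ ipad = ea a2 36 36 36.  K' ⊕ opad = 80 c8 5c 5c 5c.
Inner input = (K'⊕ipad) ∥ m = ea a2 36 36 36 ∥ 74 5a 7a 62.
Inner hash: sum = 234+162+54+54+54+116+90+122+98 = 984; mod 256 = 216 → d8.
Outer input = (K'⊕opad) ∥ inner = 80 c8 5c 5c 5c ∥ d8.
Outer hash (tag): sum = 128+200+92+92+92+216 = 820; mod 256 = 52 → 34.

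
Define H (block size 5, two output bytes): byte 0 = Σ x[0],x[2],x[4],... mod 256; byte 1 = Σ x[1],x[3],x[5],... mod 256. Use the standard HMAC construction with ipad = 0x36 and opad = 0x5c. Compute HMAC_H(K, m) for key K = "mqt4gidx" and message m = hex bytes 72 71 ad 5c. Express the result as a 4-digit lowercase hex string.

Key "mqt4gidx" = 6d 71 74 34 67 69 64 78 is 8 bytes > B = 5, so hash it first: H(key) = ac 86, then zero-pad to 5 bytes: K' = ac 86 00 00 00.
K' ⊕ ipad = 9a b0 36 36 36.  K' ⊕ opad = f0 da 5c 5c 5c.
Inner input = (K'⊕ipad) ∥ m = 9a b0 36 36 36 ∥ 72 71 ad 5c.
Inner hash: even-index sum = 467 mod 256 = 211; odd-index sum = 517 mod 256 = 5 → d3 05.
Outer input = (K'⊕opad) ∥ inner = f0 da 5c 5c 5c ∥ d3 05.
Outer hash (tag): even-index sum = 429 mod 256 = 173; odd-index sum = 521 mod 256 = 9 → ad 09.

ad09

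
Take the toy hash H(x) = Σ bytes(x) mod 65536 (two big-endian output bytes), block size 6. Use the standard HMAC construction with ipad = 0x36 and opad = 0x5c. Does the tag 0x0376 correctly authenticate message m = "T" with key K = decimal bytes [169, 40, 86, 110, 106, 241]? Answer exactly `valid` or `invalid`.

valid

Key decimal bytes [169, 40, 86, 110, 106, 241] = a9 28 56 6e 6a f1 is exactly B = 6 bytes: K' = a9 28 56 6e 6a f1.
K' ⊕ ipad = 9f 1e 60 58 5c c7; K' ⊕ opad = f5 74 0a 32 36 ad.
Inner hash: sum = 159+30+96+88+92+199+84 = 748 → 02 ec.
Outer hash (recomputed tag): sum = 245+116+10+50+54+173+2+236 = 886 → 03 76.
Recomputed tag = 0376; claimed = 0376 → match.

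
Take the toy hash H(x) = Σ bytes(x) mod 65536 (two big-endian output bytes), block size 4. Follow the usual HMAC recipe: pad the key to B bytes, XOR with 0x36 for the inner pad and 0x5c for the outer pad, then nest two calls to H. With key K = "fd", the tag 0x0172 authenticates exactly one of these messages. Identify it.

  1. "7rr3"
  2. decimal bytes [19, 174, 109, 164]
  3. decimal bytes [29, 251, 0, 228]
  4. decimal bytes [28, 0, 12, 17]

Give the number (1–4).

4

Key "fd" = 66 64 is 2 bytes ≤ B = 4; zero-pad to 4 bytes: K' = 66 64 00 00.
K' ⊕ ipad = 50 52 36 36; K' ⊕ opad = 3a 38 5c 5c.
m1: inner = H(50 52 36 36 37 72 72 33) = 02 5c; tag = H(3a 38 5c 5c 02 5c) = 0188
m2: inner = H(50 52 36 36 13 ae 6d a4) = 02 e0; tag = H(3a 38 5c 5c 02 e0) = 020c
m3: inner = H(50 52 36 36 1d fb 00 e4) = 03 0a; tag = H(3a 38 5c 5c 03 0a) = 0137
m4: inner = H(50 52 36 36 1c 00 0c 11) = 01 47; tag = H(3a 38 5c 5c 01 47) = 0172 ← matches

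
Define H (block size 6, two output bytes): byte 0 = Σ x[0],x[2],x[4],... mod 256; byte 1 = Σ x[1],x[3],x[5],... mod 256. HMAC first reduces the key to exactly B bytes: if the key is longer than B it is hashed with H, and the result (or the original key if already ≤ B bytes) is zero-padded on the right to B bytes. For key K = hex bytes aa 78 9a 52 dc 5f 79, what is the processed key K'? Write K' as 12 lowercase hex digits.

|K| = 7 > B = 6, so first hash the key.
H(K): even-index sum = 665 mod 256 = 153; odd-index sum = 297 mod 256 = 41 → 99 29.
Zero-pad H(K) = 99 29 to 6 bytes: K' = 99 29 00 00 00 00.

992900000000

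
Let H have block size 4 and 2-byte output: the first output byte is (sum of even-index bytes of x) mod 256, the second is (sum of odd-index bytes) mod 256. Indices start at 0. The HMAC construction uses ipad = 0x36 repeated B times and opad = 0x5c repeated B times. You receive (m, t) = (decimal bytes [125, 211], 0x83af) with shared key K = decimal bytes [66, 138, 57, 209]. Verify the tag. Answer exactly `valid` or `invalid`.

Key decimal bytes [66, 138, 57, 209] = 42 8a 39 d1 is exactly B = 4 bytes: K' = 42 8a 39 d1.
K' ⊕ ipad = 74 bc 0f e7; K' ⊕ opad = 1e d6 65 8d.
Inner hash: even-index sum = 256 mod 256 = 0; odd-index sum = 630 mod 256 = 118 → 00 76.
Outer hash (recomputed tag): even-index sum = 131 mod 256 = 131; odd-index sum = 473 mod 256 = 217 → 83 d9.
Recomputed tag = 83d9; claimed = 83af → mismatch.

invalid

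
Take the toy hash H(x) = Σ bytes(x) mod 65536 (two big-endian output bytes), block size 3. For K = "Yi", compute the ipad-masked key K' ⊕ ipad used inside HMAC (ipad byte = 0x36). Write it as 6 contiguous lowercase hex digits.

Key "Yi" = 59 69 is 2 bytes ≤ B = 3; zero-pad to 3 bytes: K' = 59 69 00.
XOR each byte with 0x36: 59⊕36=6f, 69⊕36=5f, 00⊕36=36.

6f5f36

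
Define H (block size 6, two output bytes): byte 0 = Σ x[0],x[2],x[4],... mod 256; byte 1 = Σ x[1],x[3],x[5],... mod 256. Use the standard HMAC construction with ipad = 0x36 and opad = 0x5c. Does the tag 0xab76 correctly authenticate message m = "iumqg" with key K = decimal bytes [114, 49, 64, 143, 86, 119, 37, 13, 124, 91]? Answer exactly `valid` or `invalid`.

invalid

Key decimal bytes [114, 49, 64, 143, 86, 119, 37, 13, 124, 91] = 72 31 40 8f 56 77 25 0d 7c 5b is 10 bytes > B = 6, so hash it first: H(key) = a9 9f, then zero-pad to 6 bytes: K' = a9 9f 00 00 00 00.
K' ⊕ ipad = 9f a9 36 36 36 36; K' ⊕ opad = f5 c3 5c 5c 5c 5c.
Inner hash: even-index sum = 584 mod 256 = 72; odd-index sum = 507 mod 256 = 251 → 48 fb.
Outer hash (recomputed tag): even-index sum = 501 mod 256 = 245; odd-index sum = 630 mod 256 = 118 → f5 76.
Recomputed tag = f576; claimed = ab76 → mismatch.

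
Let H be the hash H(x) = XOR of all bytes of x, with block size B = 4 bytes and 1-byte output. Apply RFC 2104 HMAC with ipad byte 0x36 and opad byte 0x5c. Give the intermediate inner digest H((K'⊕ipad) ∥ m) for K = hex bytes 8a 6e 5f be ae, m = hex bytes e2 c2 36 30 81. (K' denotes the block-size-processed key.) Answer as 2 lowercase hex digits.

Key hex bytes 8a 6e 5f be ae is 5 bytes > B = 4, so hash it first: H(key) = ab, then zero-pad to 4 bytes: K' = ab 00 00 00.
K' ⊕ ipad = 9d 36 36 36.
Inner input = 9d 36 36 36 ∥ e2 c2 36 30 81.
Inner hash: XOR 9d⊕36⊕36⊕36⊕e2⊕c2⊕36⊕30⊕81 = 0c.

0c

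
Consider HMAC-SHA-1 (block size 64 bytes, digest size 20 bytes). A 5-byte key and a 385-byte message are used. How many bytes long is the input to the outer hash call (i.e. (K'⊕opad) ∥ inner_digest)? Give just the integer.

Key is 5 ≤ 64 bytes, zero-padded: |K'| = 64.
Outer input = (K'⊕opad) ∥ H(inner) → 64 + 20 = 84 bytes.

84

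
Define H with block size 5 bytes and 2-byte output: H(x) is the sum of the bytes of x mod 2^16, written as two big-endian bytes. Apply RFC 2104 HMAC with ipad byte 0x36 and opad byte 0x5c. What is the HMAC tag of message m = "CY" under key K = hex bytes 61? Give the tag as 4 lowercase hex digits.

Key hex bytes 61 is 1 byte ≤ B = 5; zero-pad to 5 bytes: K' = 61 00 00 00 00.
K' ⊕ ipad = 57 36 36 36 36.  K' ⊕ opad = 3d 5c 5c 5c 5c.
Inner input = (K'⊕ipad) ∥ m = 57 36 36 36 36 ∥ 43 59.
Inner hash: sum = 87+54+54+54+54+67+89 = 459 → 01 cb.
Outer input = (K'⊕opad) ∥ inner = 3d 5c 5c 5c 5c ∥ 01 cb.
Outer hash (tag): sum = 61+92+92+92+92+1+203 = 633 → 02 79.

0279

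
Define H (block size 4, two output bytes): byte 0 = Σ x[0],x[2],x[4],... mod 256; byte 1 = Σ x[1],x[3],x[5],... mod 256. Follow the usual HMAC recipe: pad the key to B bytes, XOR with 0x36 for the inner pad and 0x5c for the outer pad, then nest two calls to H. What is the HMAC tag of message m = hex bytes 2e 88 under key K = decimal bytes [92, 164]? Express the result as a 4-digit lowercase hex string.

2aa4

Key decimal bytes [92, 164] = 5c a4 is 2 bytes ≤ B = 4; zero-pad to 4 bytes: K' = 5c a4 00 00.
K' ⊕ ipad = 6a 92 36 36.  K' ⊕ opad = 00 f8 5c 5c.
Inner input = (K'⊕ipad) ∥ m = 6a 92 36 36 ∥ 2e 88.
Inner hash: even-index sum = 206 mod 256 = 206; odd-index sum = 336 mod 256 = 80 → ce 50.
Outer input = (K'⊕opad) ∥ inner = 00 f8 5c 5c ∥ ce 50.
Outer hash (tag): even-index sum = 298 mod 256 = 42; odd-index sum = 420 mod 256 = 164 → 2a a4.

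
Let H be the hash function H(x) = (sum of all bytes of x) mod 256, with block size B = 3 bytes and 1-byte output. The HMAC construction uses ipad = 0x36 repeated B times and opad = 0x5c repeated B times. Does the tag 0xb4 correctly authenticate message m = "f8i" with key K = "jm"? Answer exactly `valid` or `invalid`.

invalid

Key "jm" = 6a 6d is 2 bytes ≤ B = 3; zero-pad to 3 bytes: K' = 6a 6d 00.
K' ⊕ ipad = 5c 5b 36; K' ⊕ opad = 36 31 5c.
Inner hash: sum = 92+91+54+102+56+105 = 500; mod 256 = 244 → f4.
Outer hash (recomputed tag): sum = 54+49+92+244 = 439; mod 256 = 183 → b7.
Recomputed tag = b7; claimed = b4 → mismatch.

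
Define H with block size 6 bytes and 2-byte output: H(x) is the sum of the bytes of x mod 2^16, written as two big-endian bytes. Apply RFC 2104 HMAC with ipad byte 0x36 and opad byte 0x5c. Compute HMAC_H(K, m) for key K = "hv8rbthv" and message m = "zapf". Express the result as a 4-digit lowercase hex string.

Key "hv8rbthv" = 68 76 38 72 62 74 68 76 is 8 bytes > B = 6, so hash it first: H(key) = 03 3c, then zero-pad to 6 bytes: K' = 03 3c 00 00 00 00.
K' ⊕ ipad = 35 0a 36 36 36 36.  K' ⊕ opad = 5f 60 5c 5c 5c 5c.
Inner input = (K'⊕ipad) ∥ m = 35 0a 36 36 36 36 ∥ 7a 61 70 66.
Inner hash: sum = 53+10+54+54+54+54+122+97+112+102 = 712 → 02 c8.
Outer input = (K'⊕opad) ∥ inner = 5f 60 5c 5c 5c 5c ∥ 02 c8.
Outer hash (tag): sum = 95+96+92+92+92+92+2+200 = 761 → 02 f9.

02f9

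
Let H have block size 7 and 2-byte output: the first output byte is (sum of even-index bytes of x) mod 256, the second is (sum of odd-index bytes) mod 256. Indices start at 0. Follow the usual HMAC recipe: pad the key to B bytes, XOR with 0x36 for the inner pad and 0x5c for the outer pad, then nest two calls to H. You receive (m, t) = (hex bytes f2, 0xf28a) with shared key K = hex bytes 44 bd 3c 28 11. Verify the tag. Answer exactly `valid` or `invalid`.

Key hex bytes 44 bd 3c 28 11 is 5 bytes ≤ B = 7; zero-pad to 7 bytes: K' = 44 bd 3c 28 11 00 00.
K' ⊕ ipad = 72 8b 0a 1e 27 36 36; K' ⊕ opad = 18 e1 60 74 4d 5c 5c.
Inner hash: even-index sum = 217 mod 256 = 217; odd-index sum = 465 mod 256 = 209 → d9 d1.
Outer hash (recomputed tag): even-index sum = 498 mod 256 = 242; odd-index sum = 650 mod 256 = 138 → f2 8a.
Recomputed tag = f28a; claimed = f28a → match.

valid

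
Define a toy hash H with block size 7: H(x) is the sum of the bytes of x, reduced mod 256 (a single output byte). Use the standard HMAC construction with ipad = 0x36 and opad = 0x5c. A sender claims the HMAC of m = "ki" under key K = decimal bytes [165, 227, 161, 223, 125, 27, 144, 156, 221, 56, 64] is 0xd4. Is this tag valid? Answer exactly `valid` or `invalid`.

Key decimal bytes [165, 227, 161, 223, 125, 27, 144, 156, 221, 56, 64] = a5 e3 a1 df 7d 1b 90 9c dd 38 40 is 11 bytes > B = 7, so hash it first: H(key) = 21, then zero-pad to 7 bytes: K' = 21 00 00 00 00 00 00.
K' ⊕ ipad = 17 36 36 36 36 36 36; K' ⊕ opad = 7d 5c 5c 5c 5c 5c 5c.
Inner hash: sum = 23+54+54+54+54+54+54+107+105 = 559; mod 256 = 47 → 2f.
Outer hash (recomputed tag): sum = 125+92+92+92+92+92+92+47 = 724; mod 256 = 212 → d4.
Recomputed tag = d4; claimed = d4 → match.

valid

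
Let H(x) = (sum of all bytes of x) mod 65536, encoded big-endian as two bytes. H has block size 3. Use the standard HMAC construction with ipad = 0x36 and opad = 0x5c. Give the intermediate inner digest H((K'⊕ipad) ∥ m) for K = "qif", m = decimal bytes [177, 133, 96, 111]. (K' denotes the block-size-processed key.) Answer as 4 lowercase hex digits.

02fb

Key "qif" = 71 69 66 is exactly B = 3 bytes: K' = 71 69 66.
K' ⊕ ipad = 47 5f 50.
Inner input = 47 5f 50 ∥ b1 85 60 6f.
Inner hash: sum = 71+95+80+177+133+96+111 = 763 → 02 fb.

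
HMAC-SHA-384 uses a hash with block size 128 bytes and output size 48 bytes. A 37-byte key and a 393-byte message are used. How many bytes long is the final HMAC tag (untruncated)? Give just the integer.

48

The tag is one SHA-384 digest: 48 bytes.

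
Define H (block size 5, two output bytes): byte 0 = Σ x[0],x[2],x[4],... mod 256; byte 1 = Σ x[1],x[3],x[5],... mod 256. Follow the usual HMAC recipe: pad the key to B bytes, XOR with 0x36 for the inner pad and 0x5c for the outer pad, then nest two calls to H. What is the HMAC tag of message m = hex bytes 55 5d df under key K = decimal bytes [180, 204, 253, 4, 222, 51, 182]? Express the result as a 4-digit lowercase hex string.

Key decimal bytes [180, 204, 253, 4, 222, 51, 182] = b4 cc fd 04 de 33 b6 is 7 bytes > B = 5, so hash it first: H(key) = 45 03, then zero-pad to 5 bytes: K' = 45 03 00 00 00.
K' ⊕ ipad = 73 35 36 36 36.  K' ⊕ opad = 19 5f 5c 5c 5c.
Inner input = (K'⊕ipad) ∥ m = 73 35 36 36 36 ∥ 55 5d df.
Inner hash: even-index sum = 316 mod 256 = 60; odd-index sum = 415 mod 256 = 159 → 3c 9f.
Outer input = (K'⊕opad) ∥ inner = 19 5f 5c 5c 5c ∥ 3c 9f.
Outer hash (tag): even-index sum = 368 mod 256 = 112; odd-index sum = 247 mod 256 = 247 → 70 f7.

70f7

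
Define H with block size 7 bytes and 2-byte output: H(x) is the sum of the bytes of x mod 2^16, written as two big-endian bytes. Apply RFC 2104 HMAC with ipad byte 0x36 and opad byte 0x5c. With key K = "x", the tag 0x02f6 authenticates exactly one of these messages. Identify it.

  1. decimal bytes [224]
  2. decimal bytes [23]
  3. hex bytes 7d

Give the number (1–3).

Key "x" = 78 is 1 byte ≤ B = 7; zero-pad to 7 bytes: K' = 78 00 00 00 00 00 00.
K' ⊕ ipad = 4e 36 36 36 36 36 36; K' ⊕ opad = 24 5c 5c 5c 5c 5c 5c.
m1: inner = H(4e 36 36 36 36 36 36 e0) = 02 72; tag = H(24 5c 5c 5c 5c 5c 5c 02 72) = 02c0
m2: inner = H(4e 36 36 36 36 36 36 17) = 01 a9; tag = H(24 5c 5c 5c 5c 5c 5c 01 a9) = 02f6 ← matches
m3: inner = H(4e 36 36 36 36 36 36 7d) = 02 0f; tag = H(24 5c 5c 5c 5c 5c 5c 02 0f) = 025d

2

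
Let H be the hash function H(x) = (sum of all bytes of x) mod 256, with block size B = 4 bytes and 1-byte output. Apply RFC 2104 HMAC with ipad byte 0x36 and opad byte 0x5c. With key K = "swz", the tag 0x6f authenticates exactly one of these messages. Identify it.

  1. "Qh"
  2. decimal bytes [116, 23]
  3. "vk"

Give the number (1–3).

Key "swz" = 73 77 7a is 3 bytes ≤ B = 4; zero-pad to 4 bytes: K' = 73 77 7a 00.
K' ⊕ ipad = 45 41 4c 36; K' ⊕ opad = 2f 2b 26 5c.
m1: inner = H(45 41 4c 36 51 68) = c1; tag = H(2f 2b 26 5c c1) = 9d
m2: inner = H(45 41 4c 36 74 17) = 93; tag = H(2f 2b 26 5c 93) = 6f ← matches
m3: inner = H(45 41 4c 36 76 6b) = e9; tag = H(2f 2b 26 5c e9) = c5

2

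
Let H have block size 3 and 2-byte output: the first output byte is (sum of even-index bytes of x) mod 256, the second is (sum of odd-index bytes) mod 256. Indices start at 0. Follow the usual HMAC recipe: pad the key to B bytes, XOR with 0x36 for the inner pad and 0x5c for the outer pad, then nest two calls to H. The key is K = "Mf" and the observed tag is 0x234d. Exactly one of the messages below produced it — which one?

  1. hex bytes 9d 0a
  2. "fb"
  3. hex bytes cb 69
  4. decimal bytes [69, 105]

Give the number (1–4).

Key "Mf" = 4d 66 is 2 bytes ≤ B = 3; zero-pad to 3 bytes: K' = 4d 66 00.
K' ⊕ ipad = 7b 50 36; K' ⊕ opad = 11 3a 5c.
m1: inner = H(7b 50 36 9d 0a) = bb ed; tag = H(11 3a 5c bb ed) = 5af5
m2: inner = H(7b 50 36 66 62) = 13 b6; tag = H(11 3a 5c 13 b6) = 234d ← matches
m3: inner = H(7b 50 36 cb 69) = 1a 1b; tag = H(11 3a 5c 1a 1b) = 8854
m4: inner = H(7b 50 36 45 69) = 1a 95; tag = H(11 3a 5c 1a 95) = 0254

2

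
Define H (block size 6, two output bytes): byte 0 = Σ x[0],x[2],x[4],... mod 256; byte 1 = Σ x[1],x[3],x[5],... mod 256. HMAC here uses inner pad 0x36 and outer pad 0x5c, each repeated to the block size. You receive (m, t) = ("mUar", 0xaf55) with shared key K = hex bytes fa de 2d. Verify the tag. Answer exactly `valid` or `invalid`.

invalid

Key hex bytes fa de 2d is 3 bytes ≤ B = 6; zero-pad to 6 bytes: K' = fa de 2d 00 00 00.
K' ⊕ ipad = cc e8 1b 36 36 36; K' ⊕ opad = a6 82 71 5c 5c 5c.
Inner hash: even-index sum = 491 mod 256 = 235; odd-index sum = 539 mod 256 = 27 → eb 1b.
Outer hash (recomputed tag): even-index sum = 606 mod 256 = 94; odd-index sum = 341 mod 256 = 85 → 5e 55.
Recomputed tag = 5e55; claimed = af55 → mismatch.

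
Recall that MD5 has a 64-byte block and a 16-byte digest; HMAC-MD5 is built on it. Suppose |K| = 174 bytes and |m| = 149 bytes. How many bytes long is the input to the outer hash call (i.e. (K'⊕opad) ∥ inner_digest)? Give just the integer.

Key is 174 > 64 bytes, so it is hashed to 16 bytes then zero-padded to 64: |K'| = 64.
Outer input = (K'⊕opad) ∥ H(inner) → 64 + 16 = 80 bytes.

80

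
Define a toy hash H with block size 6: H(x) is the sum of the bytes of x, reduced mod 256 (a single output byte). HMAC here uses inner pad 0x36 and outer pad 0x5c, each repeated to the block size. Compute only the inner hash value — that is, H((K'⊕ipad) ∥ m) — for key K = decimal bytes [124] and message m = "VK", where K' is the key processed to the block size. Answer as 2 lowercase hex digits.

f9

Key decimal bytes [124] = 7c is 1 byte ≤ B = 6; zero-pad to 6 bytes: K' = 7c 00 00 00 00 00.
K' ⊕ ipad = 4a 36 36 36 36 36.
Inner input = 4a 36 36 36 36 36 ∥ 56 4b.
Inner hash: sum = 74+54+54+54+54+54+86+75 = 505; mod 256 = 249 → f9.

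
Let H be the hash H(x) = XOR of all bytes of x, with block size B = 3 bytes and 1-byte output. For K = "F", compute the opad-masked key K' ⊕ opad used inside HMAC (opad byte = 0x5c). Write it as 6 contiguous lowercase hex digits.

Key "F" = 46 is 1 byte ≤ B = 3; zero-pad to 3 bytes: K' = 46 00 00.
XOR each byte with 0x5c: 46⊕5c=1a, 00⊕5c=5c, 00⊕5c=5c.

1a5c5c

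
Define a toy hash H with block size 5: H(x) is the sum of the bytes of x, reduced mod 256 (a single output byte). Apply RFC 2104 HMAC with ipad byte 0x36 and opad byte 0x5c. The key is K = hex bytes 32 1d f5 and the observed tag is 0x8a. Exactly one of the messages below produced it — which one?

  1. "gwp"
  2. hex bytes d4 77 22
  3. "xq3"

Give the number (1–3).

Key hex bytes 32 1d f5 is 3 bytes ≤ B = 5; zero-pad to 5 bytes: K' = 32 1d f5 00 00.
K' ⊕ ipad = 04 2b c3 36 36; K' ⊕ opad = 6e 41 a9 5c 5c.
m1: inner = H(04 2b c3 36 36 67 77 70) = ac; tag = H(6e 41 a9 5c 5c ac) = bc
m2: inner = H(04 2b c3 36 36 d4 77 22) = cb; tag = H(6e 41 a9 5c 5c cb) = db
m3: inner = H(04 2b c3 36 36 78 71 33) = 7a; tag = H(6e 41 a9 5c 5c 7a) = 8a ← matches

3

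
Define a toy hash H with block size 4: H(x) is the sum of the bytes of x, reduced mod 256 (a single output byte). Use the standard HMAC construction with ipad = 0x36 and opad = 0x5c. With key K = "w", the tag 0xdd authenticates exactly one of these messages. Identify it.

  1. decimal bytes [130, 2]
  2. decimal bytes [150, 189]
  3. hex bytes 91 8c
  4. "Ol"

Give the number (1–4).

Key "w" = 77 is 1 byte ≤ B = 4; zero-pad to 4 bytes: K' = 77 00 00 00.
K' ⊕ ipad = 41 36 36 36; K' ⊕ opad = 2b 5c 5c 5c.
m1: inner = H(41 36 36 36 82 02) = 67; tag = H(2b 5c 5c 5c 67) = a6
m2: inner = H(41 36 36 36 96 bd) = 36; tag = H(2b 5c 5c 5c 36) = 75
m3: inner = H(41 36 36 36 91 8c) = 00; tag = H(2b 5c 5c 5c 00) = 3f
m4: inner = H(41 36 36 36 4f 6c) = 9e; tag = H(2b 5c 5c 5c 9e) = dd ← matches

4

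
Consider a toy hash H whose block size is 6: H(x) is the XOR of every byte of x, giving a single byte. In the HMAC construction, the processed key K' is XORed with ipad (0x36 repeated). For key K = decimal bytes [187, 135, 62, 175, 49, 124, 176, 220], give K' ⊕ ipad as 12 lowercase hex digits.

ba3636363636

Key decimal bytes [187, 135, 62, 175, 49, 124, 176, 220] = bb 87 3e af 31 7c b0 dc is 8 bytes > B = 6, so hash it first: H(key) = 8c, then zero-pad to 6 bytes: K' = 8c 00 00 00 00 00.
XOR each byte with 0x36: 8c⊕36=ba, 00⊕36=36, 00⊕36=36, 00⊕36=36, 00⊕36=36, 00⊕36=36.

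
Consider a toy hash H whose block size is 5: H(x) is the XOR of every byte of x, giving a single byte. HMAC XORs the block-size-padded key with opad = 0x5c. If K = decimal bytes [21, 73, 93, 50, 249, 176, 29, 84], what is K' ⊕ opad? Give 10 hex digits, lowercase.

Key decimal bytes [21, 73, 93, 50, 249, 176, 29, 84] = 15 49 5d 32 f9 b0 1d 54 is 8 bytes > B = 5, so hash it first: H(key) = 33, then zero-pad to 5 bytes: K' = 33 00 00 00 00.
XOR each byte with 0x5c: 33⊕5c=6f, 00⊕5c=5c, 00⊕5c=5c, 00⊕5c=5c, 00⊕5c=5c.

6f5c5c5c5c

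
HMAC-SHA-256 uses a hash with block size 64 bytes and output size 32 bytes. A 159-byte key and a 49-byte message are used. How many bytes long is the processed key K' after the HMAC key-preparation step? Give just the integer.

Key is 159 > 64 bytes, so it is hashed to 32 bytes then zero-padded to 64: |K'| = 64.

64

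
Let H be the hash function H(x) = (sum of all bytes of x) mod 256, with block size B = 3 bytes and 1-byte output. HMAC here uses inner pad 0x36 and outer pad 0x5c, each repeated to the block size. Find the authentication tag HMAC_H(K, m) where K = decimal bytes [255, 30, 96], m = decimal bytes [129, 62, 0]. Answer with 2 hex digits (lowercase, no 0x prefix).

Key decimal bytes [255, 30, 96] = ff 1e 60 is exactly B = 3 bytes: K' = ff 1e 60.
K' ⊕ ipad = c9 28 56.  K' ⊕ opad = a3 42 3c.
Inner input = (K'⊕ipad) ∥ m = c9 28 56 ∥ 81 3e 00.
Inner hash: sum = 201+40+86+129+62+0 = 518; mod 256 = 6 → 06.
Outer input = (K'⊕opad) ∥ inner = a3 42 3c ∥ 06.
Outer hash (tag): sum = 163+66+60+6 = 295; mod 256 = 39 → 27.

27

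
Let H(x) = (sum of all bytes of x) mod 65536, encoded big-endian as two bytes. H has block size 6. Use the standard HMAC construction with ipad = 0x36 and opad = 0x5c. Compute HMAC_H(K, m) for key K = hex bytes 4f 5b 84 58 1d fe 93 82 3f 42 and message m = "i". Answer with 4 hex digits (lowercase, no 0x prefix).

02a8

Key hex bytes 4f 5b 84 58 1d fe 93 82 3f 42 is 10 bytes > B = 6, so hash it first: H(key) = 04 37, then zero-pad to 6 bytes: K' = 04 37 00 00 00 00.
K' ⊕ ipad = 32 01 36 36 36 36.  K' ⊕ opad = 58 6b 5c 5c 5c 5c.
Inner input = (K'⊕ipad) ∥ m = 32 01 36 36 36 36 ∥ 69.
Inner hash: sum = 50+1+54+54+54+54+105 = 372 → 01 74.
Outer input = (K'⊕opad) ∥ inner = 58 6b 5c 5c 5c 5c ∥ 01 74.
Outer hash (tag): sum = 88+107+92+92+92+92+1+116 = 680 → 02 a8.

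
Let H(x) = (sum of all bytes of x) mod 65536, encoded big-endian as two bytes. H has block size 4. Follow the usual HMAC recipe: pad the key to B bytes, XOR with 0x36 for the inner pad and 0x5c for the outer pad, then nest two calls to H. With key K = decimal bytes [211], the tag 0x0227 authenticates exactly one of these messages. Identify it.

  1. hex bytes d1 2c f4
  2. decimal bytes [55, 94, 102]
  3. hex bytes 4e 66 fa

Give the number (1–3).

Key decimal bytes [211] = d3 is 1 byte ≤ B = 4; zero-pad to 4 bytes: K' = d3 00 00 00.
K' ⊕ ipad = e5 36 36 36; K' ⊕ opad = 8f 5c 5c 5c.
m1: inner = H(e5 36 36 36 d1 2c f4) = 03 78; tag = H(8f 5c 5c 5c 03 78) = 021e
m2: inner = H(e5 36 36 36 37 5e 66) = 02 82; tag = H(8f 5c 5c 5c 02 82) = 0227 ← matches
m3: inner = H(e5 36 36 36 4e 66 fa) = 03 35; tag = H(8f 5c 5c 5c 03 35) = 01db

2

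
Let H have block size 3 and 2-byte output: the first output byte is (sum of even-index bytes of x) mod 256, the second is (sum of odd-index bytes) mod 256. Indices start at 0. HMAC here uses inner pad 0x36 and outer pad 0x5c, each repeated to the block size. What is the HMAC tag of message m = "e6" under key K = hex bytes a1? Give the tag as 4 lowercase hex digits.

Key hex bytes a1 is 1 byte ≤ B = 3; zero-pad to 3 bytes: K' = a1 00 00.
K' ⊕ ipad = 97 36 36.  K' ⊕ opad = fd 5c 5c.
Inner input = (K'⊕ipad) ∥ m = 97 36 36 ∥ 65 36.
Inner hash: even-index sum = 259 mod 256 = 3; odd-index sum = 155 mod 256 = 155 → 03 9b.
Outer input = (K'⊕opad) ∥ inner = fd 5c 5c ∥ 03 9b.
Outer hash (tag): even-index sum = 500 mod 256 = 244; odd-index sum = 95 mod 256 = 95 → f4 5f.

f45f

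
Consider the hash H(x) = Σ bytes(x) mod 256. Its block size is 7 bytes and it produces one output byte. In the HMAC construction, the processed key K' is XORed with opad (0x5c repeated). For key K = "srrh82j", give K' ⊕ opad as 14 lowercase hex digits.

Key "srrh82j" = 73 72 72 68 38 32 6a is exactly B = 7 bytes: K' = 73 72 72 68 38 32 6a.
XOR each byte with 0x5c: 73⊕5c=2f, 72⊕5c=2e, 72⊕5c=2e, 68⊕5c=34, 38⊕5c=64, 32⊕5c=6e, 6a⊕5c=36.

2f2e2e34646e36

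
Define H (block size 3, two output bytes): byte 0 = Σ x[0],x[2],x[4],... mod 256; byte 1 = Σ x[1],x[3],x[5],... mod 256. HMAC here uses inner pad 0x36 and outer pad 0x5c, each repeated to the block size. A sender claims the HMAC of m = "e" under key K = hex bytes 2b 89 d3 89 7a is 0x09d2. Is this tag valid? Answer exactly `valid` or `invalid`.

Key hex bytes 2b 89 d3 89 7a is 5 bytes > B = 3, so hash it first: H(key) = 78 12, then zero-pad to 3 bytes: K' = 78 12 00.
K' ⊕ ipad = 4e 24 36; K' ⊕ opad = 24 4e 5c.
Inner hash: even-index sum = 132 mod 256 = 132; odd-index sum = 137 mod 256 = 137 → 84 89.
Outer hash (recomputed tag): even-index sum = 265 mod 256 = 9; odd-index sum = 210 mod 256 = 210 → 09 d2.
Recomputed tag = 09d2; claimed = 09d2 → match.

valid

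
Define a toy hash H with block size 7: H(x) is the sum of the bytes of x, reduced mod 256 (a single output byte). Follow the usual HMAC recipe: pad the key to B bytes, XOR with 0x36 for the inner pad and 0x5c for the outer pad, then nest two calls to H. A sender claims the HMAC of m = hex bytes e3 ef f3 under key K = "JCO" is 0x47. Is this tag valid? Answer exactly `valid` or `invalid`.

invalid

Key "JCO" = 4a 43 4f is 3 bytes ≤ B = 7; zero-pad to 7 bytes: K' = 4a 43 4f 00 00 00 00.
K' ⊕ ipad = 7c 75 79 36 36 36 36; K' ⊕ opad = 16 1f 13 5c 5c 5c 5c.
Inner hash: sum = 124+117+121+54+54+54+54+227+239+243 = 1287; mod 256 = 7 → 07.
Outer hash (recomputed tag): sum = 22+31+19+92+92+92+92+7 = 447; mod 256 = 191 → bf.
Recomputed tag = bf; claimed = 47 → mismatch.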